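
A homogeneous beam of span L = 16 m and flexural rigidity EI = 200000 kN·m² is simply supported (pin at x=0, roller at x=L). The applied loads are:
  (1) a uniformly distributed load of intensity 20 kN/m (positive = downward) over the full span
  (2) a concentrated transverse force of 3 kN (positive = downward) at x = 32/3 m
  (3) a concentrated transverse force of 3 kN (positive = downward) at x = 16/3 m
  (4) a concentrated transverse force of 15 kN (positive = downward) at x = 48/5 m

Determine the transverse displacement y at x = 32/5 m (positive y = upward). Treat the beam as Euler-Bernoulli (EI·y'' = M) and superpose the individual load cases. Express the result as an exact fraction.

Load 1 — uniform load w=20 kN/m over full span:
  y_1 = -wx(L³-2Lx²+x³)/(24EI) = -20·(32/5)·(16³-2·16·(32/5)²+(32/5)³)/(24·200000) = -31744/390625 m
Load 2 — point force P=3 kN at a=32/3 m (b=L-a=16/3):
  y_2 = -Pbx(L²-b²-x²)/(6LEI)  [x≤a] = -3·(16/3)·(32/5)·(16²-(16/3)²-(32/5)²)/(6·16·200000) = -10496/10546875 m
Load 3 — point force P=3 kN at a=16/3 m (b=L-a=32/3):
  y_3 = -Pa(L-x)(2Lx-a²-x²)/(6LEI)  [x>a] = -3·(16/3)·(16-(32/5))·(2·16·(32/5)-(16/3)²-(32/5)²)/(6·16·200000) = -3808/3515625 m
Load 4 — point force P=15 kN at a=48/5 m (b=L-a=32/5):
  y_4 = -Pbx(L²-b²-x²)/(6LEI)  [x≤a] = -15·(32/5)·(32/5)·(16²-(32/5)²-(32/5)²)/(6·16·200000) = -2176/390625 m
Superposition: y = Σ y_i = -187552/2109375 m ≈ -0.088914 m

y(32/5) = -187552/2109375 m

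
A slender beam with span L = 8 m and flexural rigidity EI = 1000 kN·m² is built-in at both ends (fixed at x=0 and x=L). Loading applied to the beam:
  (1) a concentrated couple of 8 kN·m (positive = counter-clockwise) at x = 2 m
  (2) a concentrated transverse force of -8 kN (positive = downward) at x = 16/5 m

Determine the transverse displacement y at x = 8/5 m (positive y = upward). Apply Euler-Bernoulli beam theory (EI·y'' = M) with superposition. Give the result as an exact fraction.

y(8/5) = 21378/1953125 m

Load 1 — applied couple M₀=8 kN·m at a=2 m (b=L-a=6):
  y_1 = (R_Ax³/6 - M_Ax²/2)/EI  [x≤a] with R_A=9/8, M_A=-3/2 = ((9/8)·(8/5)³/6 - (-3/2)·(8/5)²/2)/1000 = 42/15625 m
Load 2 — point force P=-8 kN at a=16/5 m (b=L-a=24/5):
  y_2 = -Pb²x²(3aL-(3a+b)x)/(6L³EI)  [x≤a] = -(-8)·(24/5)²·(8/5)²·(3·(16/5)·8-(3·(16/5)+(24/5))·(8/5))/(6·8³·1000) = 16128/1953125 m
Superposition: y = Σ y_i = 21378/1953125 m ≈ 0.010946 m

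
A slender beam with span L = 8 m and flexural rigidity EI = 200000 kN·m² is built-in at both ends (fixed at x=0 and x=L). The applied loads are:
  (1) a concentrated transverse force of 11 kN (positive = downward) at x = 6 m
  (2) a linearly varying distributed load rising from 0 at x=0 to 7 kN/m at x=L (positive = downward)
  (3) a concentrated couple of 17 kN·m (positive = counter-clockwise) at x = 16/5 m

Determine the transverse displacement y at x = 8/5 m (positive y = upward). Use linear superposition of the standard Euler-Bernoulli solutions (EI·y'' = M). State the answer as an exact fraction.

y(8/5) = -70647/781250000 m

Load 1 — point force P=11 kN at a=6 m (b=L-a=2):
  y_1 = -Pb²x²(3aL-(3a+b)x)/(6L³EI)  [x≤a] = -11·2²·(8/5)²·(3·6·8-(3·6+2)·(8/5))/(6·8³·200000) = -77/3750000 m
Load 2 — triangular load w₀=7 kN/m (0→w₀ over full span):
  y_2 = -w₀x²(L-x)²(x+2L)/(120LEI) = -7·(8/5)²·(8-(8/5))²·((8/5)+2·8)/(120·8·200000) = -9856/146484375 m
Load 3 — applied couple M₀=17 kN·m at a=16/5 m (b=L-a=24/5):
  y_3 = (R_Ax³/6 - M_Ax²/2)/EI  [x≤a] with R_A=153/50, M_A=51/25 = ((153/50)·(8/5)³/6 - (51/25)·(8/5)²/2)/200000 = -51/19531250 m
Superposition: y = Σ y_i = -70647/781250000 m ≈ -0.000090 m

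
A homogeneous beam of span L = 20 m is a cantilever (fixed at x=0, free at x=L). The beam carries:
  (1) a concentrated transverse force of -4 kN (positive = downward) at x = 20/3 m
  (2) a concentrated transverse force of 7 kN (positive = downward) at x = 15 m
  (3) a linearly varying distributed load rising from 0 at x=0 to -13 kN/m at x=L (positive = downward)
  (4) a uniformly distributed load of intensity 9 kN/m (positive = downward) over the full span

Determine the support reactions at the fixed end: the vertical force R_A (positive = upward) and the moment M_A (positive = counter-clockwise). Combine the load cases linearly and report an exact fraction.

Load 1 — point force P=-4 kN at a=20/3 m (b=L-a=40/3):
  R_A = P = (-4) = -4 kN
  M_A = Pa = (-4)·(20/3) = -80/3 kN·m
Load 2 — point force P=7 kN at a=15 m (b=L-a=5):
  R_A = P = 7 kN
  M_A = Pa = 7·15 = 105 kN·m
Load 3 — triangular load w₀=-13 kN/m (0→w₀ over full span):
  R_A = w₀L/2 = (-13)·20/2 = -130 kN
  M_A = w₀L²/3 = (-13)·20²/3 = -5200/3 kN·m
Load 4 — uniform load w=9 kN/m over full span:
  R_A = wL = 9·20 = 180 kN
  M_A = wL²/2 = 9·20²/2 = 1800 kN·m
Superposition: R_A = 53 kN, M_A = 145 kN·m

R_A = 53 kN, M_A = 145 kN·m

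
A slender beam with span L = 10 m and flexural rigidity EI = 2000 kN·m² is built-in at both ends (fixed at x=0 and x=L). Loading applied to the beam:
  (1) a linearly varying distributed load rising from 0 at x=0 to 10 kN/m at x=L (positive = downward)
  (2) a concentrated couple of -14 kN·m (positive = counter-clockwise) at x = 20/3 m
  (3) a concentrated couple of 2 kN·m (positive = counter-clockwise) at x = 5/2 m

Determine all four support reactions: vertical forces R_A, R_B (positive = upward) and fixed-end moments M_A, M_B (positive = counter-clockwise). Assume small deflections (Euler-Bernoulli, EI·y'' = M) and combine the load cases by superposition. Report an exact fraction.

Load 1 — triangular load w₀=10 kN/m (0→w₀ over full span):
  R_A = 3w₀L/20 = 3·10·10/20 = 15 kN
  M_A = w₀L²/30 = 10·10²/30 = 100/3 kN·m
  R_B = 7w₀L/20 = 7·10·10/20 = 35 kN
  M_B = -w₀L²/20 = -10·10²/20 = -50 kN·m
Load 2 — applied couple M₀=-14 kN·m at a=20/3 m (b=L-a=10/3):
  R_A = 6M₀ab/L³ = 6·(-14)·(20/3)·(10/3)/10³ = -28/15 kN
  M_A = M₀b(2a-b)/L² = (-14)·(10/3)·(2·(20/3)-(10/3))/10² = -14/3 kN·m
  R_B = -6M₀ab/L³ = -6·(-14)·(20/3)·(10/3)/10³ = 28/15 kN
  M_B = M₀a(2b-a)/L² = (-14)·(20/3)·(2·(10/3)-(20/3))/10² = 0 kN·m
Load 3 — applied couple M₀=2 kN·m at a=5/2 m (b=L-a=15/2):
  R_A = 6M₀ab/L³ = 6·2·(5/2)·(15/2)/10³ = 9/40 kN
  M_A = M₀b(2a-b)/L² = 2·(15/2)·(2·(5/2)-(15/2))/10² = -3/8 kN·m
  R_B = -6M₀ab/L³ = -6·2·(5/2)·(15/2)/10³ = -9/40 kN
  M_B = M₀a(2b-a)/L² = 2·(5/2)·(2·(15/2)-(5/2))/10² = 5/8 kN·m
Superposition: R_A = 1603/120 kN, M_A = 679/24 kN·m, R_B = 4397/120 kN, M_B = -395/8 kN·m

R_A = 1603/120 kN, M_A = 679/24 kN·m, R_B = 4397/120 kN, M_B = -395/8 kN·m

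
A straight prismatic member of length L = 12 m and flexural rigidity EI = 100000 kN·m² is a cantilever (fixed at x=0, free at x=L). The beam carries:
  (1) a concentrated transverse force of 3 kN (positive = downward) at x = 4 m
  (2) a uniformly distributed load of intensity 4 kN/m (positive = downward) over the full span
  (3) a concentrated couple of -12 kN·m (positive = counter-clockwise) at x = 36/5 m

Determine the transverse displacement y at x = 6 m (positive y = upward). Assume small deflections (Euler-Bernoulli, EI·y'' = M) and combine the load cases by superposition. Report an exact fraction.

y(6) = -1/25 m

Load 1 — point force P=3 kN at a=4 m (b=L-a=8):
  y_1 = -Pa²(3x-a)/(6EI)  [x>a] = -3·4²·(3·6-4)/(6·100000) = -7/6250 m
Load 2 — uniform load w=4 kN/m over full span:
  y_2 = -wx²(x²-4Lx+6L²)/(24EI) = -4·6²·(6²-4·12·6+6·12²)/(24·100000) = -459/12500 m
Load 3 — applied couple M₀=-12 kN·m at a=36/5 m (b=L-a=24/5):
  y_3 = M₀x²/(2EI)  [x≤a] = (-12)·6²/(2·100000) = -27/12500 m
Superposition: y = Σ y_i = -1/25 m ≈ -0.040000 m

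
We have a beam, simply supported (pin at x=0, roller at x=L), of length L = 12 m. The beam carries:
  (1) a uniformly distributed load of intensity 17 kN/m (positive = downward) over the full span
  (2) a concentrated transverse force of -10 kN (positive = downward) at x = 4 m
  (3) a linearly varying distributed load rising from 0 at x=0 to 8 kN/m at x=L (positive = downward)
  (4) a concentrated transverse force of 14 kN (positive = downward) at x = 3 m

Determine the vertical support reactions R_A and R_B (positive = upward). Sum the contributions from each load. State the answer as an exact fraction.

Load 1 — uniform load w=17 kN/m over full span:
  R_A = wL/2 = 17·12/2 = 102 kN
  R_B = wL/2 = 17·12/2 = 102 kN
Load 2 — point force P=-10 kN at a=4 m (b=L-a=8):
  R_A = Pb/L = (-10)·8/12 = -20/3 kN
  R_B = Pa/L = (-10)·4/12 = -10/3 kN
Load 3 — triangular load w₀=8 kN/m (0→w₀ over full span):
  R_A = w₀L/6 = 8·12/6 = 16 kN
  R_B = w₀L/3 = 8·12/3 = 32 kN
Load 4 — point force P=14 kN at a=3 m (b=L-a=9):
  R_A = Pb/L = 14·9/12 = 21/2 kN
  R_B = Pa/L = 14·3/12 = 7/2 kN
Superposition: R_A = 731/6 kN, R_B = 805/6 kN

R_A = 731/6 kN, R_B = 805/6 kN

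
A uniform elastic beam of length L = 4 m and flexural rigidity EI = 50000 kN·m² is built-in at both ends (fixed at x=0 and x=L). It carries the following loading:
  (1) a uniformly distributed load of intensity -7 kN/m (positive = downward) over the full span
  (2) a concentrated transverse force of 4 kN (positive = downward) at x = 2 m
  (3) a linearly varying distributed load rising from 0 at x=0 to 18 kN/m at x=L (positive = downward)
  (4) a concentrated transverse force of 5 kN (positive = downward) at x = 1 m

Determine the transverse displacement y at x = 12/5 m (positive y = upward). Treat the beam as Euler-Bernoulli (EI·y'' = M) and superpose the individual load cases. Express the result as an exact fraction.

Load 1 — uniform load w=-7 kN/m over full span:
  y_1 = -wx²(L-x)²/(24EI) = -(-7)·(12/5)²·(4-(12/5))²/(24·50000) = 168/1953125 m
Load 2 — point force P=4 kN at a=2 m (b=L-a=2):
  y_2 = -Pa²(L-x)²(3bL-(3b+a)(L-x))/(6L³EI)  [x>a] = -4·2²·(4-(12/5))²·(3·2·4-(3·2+2)·(4-(12/5)))/(6·4³·50000) = -28/1171875 m
Load 3 — triangular load w₀=18 kN/m (0→w₀ over full span):
  y_3 = -w₀x²(L-x)²(x+2L)/(120LEI) = -18·(12/5)²·(4-(12/5))²·((12/5)+2·4)/(120·4·50000) = -5616/48828125 m
Load 4 — point force P=5 kN at a=1 m (b=L-a=3):
  y_4 = -Pa²(L-x)²(3bL-(3b+a)(L-x))/(6L³EI)  [x>a] = -5·1²·(4-(12/5))²·(3·3·4-(3·3+1)·(4-(12/5)))/(6·4³·50000) = -1/75000 m
Superposition: y = Σ y_i = -77609/1171875000 m ≈ -0.000066 m

y(12/5) = -77609/1171875000 m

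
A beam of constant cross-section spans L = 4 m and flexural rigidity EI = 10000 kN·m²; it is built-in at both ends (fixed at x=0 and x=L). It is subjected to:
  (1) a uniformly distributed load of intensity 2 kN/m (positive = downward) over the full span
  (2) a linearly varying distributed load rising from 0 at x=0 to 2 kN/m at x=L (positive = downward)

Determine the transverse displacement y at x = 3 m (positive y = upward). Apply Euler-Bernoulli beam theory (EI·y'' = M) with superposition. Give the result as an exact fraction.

y(3) = -93/800000 m

Load 1 — uniform load w=2 kN/m over full span:
  y_1 = -wx²(L-x)²/(24EI) = -2·3²·(4-3)²/(24·10000) = -3/40000 m
Load 2 — triangular load w₀=2 kN/m (0→w₀ over full span):
  y_2 = -w₀x²(L-x)²(x+2L)/(120LEI) = -2·3²·(4-3)²·(3+2·4)/(120·4·10000) = -33/800000 m
Superposition: y = Σ y_i = -93/800000 m ≈ -0.000116 m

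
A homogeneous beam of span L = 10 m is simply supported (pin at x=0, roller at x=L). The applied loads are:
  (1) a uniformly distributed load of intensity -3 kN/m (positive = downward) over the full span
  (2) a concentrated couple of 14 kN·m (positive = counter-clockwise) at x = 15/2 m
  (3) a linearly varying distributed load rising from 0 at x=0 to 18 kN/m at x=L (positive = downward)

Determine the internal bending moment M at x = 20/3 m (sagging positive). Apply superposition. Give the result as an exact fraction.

M(20/3) = 784/9 kN·m

Load 1 — uniform load w=-3 kN/m over full span:
  M_1 = wx(L-x)/2 = (-3)·(20/3)·(10-(20/3))/2 = -100/3 kN·m
Load 2 — applied couple M₀=14 kN·m at a=15/2 m (b=L-a=5/2):
  M_2 = M₀x/L  [x≤a] = 14·(20/3)/10 = 28/3 kN·m
Load 3 — triangular load w₀=18 kN/m (0→w₀ over full span):
  M_3 = w₀Lx/6 - w₀x³/(6L) = 18·10·(20/3)/6 - 18·(20/3)³/(6·10) = 1000/9 kN·m
Superposition: M = Σ M_i = 784/9 kN·m ≈ 87.111111 kN·m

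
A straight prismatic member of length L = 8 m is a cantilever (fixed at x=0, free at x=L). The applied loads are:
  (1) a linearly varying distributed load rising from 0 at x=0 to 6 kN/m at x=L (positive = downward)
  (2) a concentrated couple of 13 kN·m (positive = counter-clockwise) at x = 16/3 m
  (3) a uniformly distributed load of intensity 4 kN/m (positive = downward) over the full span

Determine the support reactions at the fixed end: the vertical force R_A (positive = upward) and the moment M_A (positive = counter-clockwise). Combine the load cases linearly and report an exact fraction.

R_A = 56 kN, M_A = 243 kN·m

Load 1 — triangular load w₀=6 kN/m (0→w₀ over full span):
  R_A = w₀L/2 = 6·8/2 = 24 kN
  M_A = w₀L²/3 = 6·8²/3 = 128 kN·m
Load 2 — applied couple M₀=13 kN·m at a=16/3 m (b=L-a=8/3):
  R_A = 0 kN
  M_A = -M₀ = -13 kN·m
Load 3 — uniform load w=4 kN/m over full span:
  R_A = wL = 4·8 = 32 kN
  M_A = wL²/2 = 4·8²/2 = 128 kN·m
Superposition: R_A = 56 kN, M_A = 243 kN·m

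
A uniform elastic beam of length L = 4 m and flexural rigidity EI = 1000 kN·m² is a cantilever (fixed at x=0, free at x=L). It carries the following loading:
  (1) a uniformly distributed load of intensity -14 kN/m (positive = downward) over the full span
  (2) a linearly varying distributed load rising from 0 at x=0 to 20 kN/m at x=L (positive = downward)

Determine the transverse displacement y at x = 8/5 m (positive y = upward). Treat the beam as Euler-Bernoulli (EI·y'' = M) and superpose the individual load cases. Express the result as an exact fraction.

y(8/5) = -832/1171875 m

Load 1 — uniform load w=-14 kN/m over full span:
  y_1 = -wx²(x²-4Lx+6L²)/(24EI) = -(-14)·(8/5)²·((8/5)²-4·4·(8/5)+6·4²)/(24·1000) = 8512/78125 m
Load 2 — triangular load w₀=20 kN/m (0→w₀ over full span):
  y_2 = (w₀Lx³/12-w₀L²x²/6-w₀x⁵/(120L))/EI = (20·4·(8/5)³/12-20·4²·(8/5)²/6-20·(8/5)⁵/(120·4))/1000 = -128512/1171875 m
Superposition: y = Σ y_i = -832/1171875 m ≈ -0.000710 m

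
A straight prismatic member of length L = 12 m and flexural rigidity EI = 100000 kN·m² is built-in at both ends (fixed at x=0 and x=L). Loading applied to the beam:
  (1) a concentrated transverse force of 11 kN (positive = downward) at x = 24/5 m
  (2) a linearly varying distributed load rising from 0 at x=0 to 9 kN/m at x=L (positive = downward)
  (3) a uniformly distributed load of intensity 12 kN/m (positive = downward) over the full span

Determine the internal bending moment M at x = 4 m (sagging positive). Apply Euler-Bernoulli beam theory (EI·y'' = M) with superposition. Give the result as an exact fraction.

Load 1 — point force P=11 kN at a=24/5 m (b=L-a=36/5):
  M_1 = Pb²(3a+b)x/L³ - Pab²/L²  [x≤a] = 11·(36/5)²·(3·(24/5)+(36/5))·4/12³ - 11·(24/5)·(36/5)²/12² = 1188/125 kN·m
Load 2 — triangular load w₀=9 kN/m (0→w₀ over full span):
  M_2 = 3w₀Lx/20 - w₀L²/30 - w₀x³/(6L) = 3·9·12·4/20 - 9·12²/30 - 9·4³/(6·12) = 68/5 kN·m
Load 3 — uniform load w=12 kN/m over full span:
  M_3 = wLx/2 - wL²/12 - wx²/2 = 12·12·4/2 - 12·12²/12 - 12·4²/2 = 48 kN·m
Superposition: M = Σ M_i = 8888/125 kN·m ≈ 71.104000 kN·m

M(4) = 8888/125 kN·m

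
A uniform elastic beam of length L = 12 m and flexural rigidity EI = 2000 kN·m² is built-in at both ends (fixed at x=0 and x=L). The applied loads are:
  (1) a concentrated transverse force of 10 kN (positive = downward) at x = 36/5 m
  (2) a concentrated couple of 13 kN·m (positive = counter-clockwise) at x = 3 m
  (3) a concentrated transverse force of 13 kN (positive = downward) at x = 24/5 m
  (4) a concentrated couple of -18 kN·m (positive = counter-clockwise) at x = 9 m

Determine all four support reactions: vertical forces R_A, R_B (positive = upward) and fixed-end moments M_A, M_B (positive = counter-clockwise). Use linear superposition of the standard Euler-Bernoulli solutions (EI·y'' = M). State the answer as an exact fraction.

Load 1 — point force P=10 kN at a=36/5 m (b=L-a=24/5):
  R_A = Pb²(3a+b)/L³ = 10·(24/5)²·(3·(36/5)+(24/5))/12³ = 88/25 kN
  M_A = Pab²/L² = 10·(36/5)·(24/5)²/12² = 288/25 kN·m
  R_B = Pa²(a+3b)/L³ = 10·(36/5)²·((36/5)+3·(24/5))/12³ = 162/25 kN
  M_B = -Pa²b/L² = -10·(36/5)²·(24/5)/12² = -432/25 kN·m
Load 2 — applied couple M₀=13 kN·m at a=3 m (b=L-a=9):
  R_A = 6M₀ab/L³ = 6·13·3·9/12³ = 39/32 kN
  M_A = M₀b(2a-b)/L² = 13·9·(2·3-9)/12² = -39/16 kN·m
  R_B = -6M₀ab/L³ = -6·13·3·9/12³ = -39/32 kN
  M_B = M₀a(2b-a)/L² = 13·3·(2·9-3)/12² = 65/16 kN·m
Load 3 — point force P=13 kN at a=24/5 m (b=L-a=36/5):
  R_A = Pb²(3a+b)/L³ = 13·(36/5)²·(3·(24/5)+(36/5))/12³ = 1053/125 kN
  M_A = Pab²/L² = 13·(24/5)·(36/5)²/12² = 2808/125 kN·m
  R_B = Pa²(a+3b)/L³ = 13·(24/5)²·((24/5)+3·(36/5))/12³ = 572/125 kN
  M_B = -Pa²b/L² = -13·(24/5)²·(36/5)/12² = -1872/125 kN·m
Load 4 — applied couple M₀=-18 kN·m at a=9 m (b=L-a=3):
  R_A = 6M₀ab/L³ = 6·(-18)·9·3/12³ = -27/16 kN
  M_A = M₀b(2a-b)/L² = (-18)·3·(2·9-3)/12² = -45/8 kN·m
  R_B = -6M₀ab/L³ = -6·(-18)·9·3/12³ = 27/16 kN
  M_B = M₀a(2b-a)/L² = (-18)·9·(2·3-9)/12² = 27/8 kN·m
Superposition: R_A = 45901/4000 kN, M_A = 51843/2000 kN·m, R_B = 46099/4000 kN, M_B = -49637/2000 kN·m

R_A = 45901/4000 kN, M_A = 51843/2000 kN·m, R_B = 46099/4000 kN, M_B = -49637/2000 kN·m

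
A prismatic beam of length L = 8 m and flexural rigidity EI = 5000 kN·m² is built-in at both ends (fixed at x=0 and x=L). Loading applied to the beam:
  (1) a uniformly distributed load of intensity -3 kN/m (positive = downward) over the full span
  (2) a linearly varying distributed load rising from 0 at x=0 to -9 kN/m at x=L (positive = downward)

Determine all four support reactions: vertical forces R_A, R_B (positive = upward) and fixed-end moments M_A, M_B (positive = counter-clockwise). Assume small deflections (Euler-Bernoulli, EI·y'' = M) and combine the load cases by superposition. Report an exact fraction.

R_A = -114/5 kN, M_A = -176/5 kN·m, R_B = -186/5 kN, M_B = 224/5 kN·m

Load 1 — uniform load w=-3 kN/m over full span:
  R_A = wL/2 = (-3)·8/2 = -12 kN
  M_A = wL²/12 = (-3)·8²/12 = -16 kN·m
  R_B = wL/2 = (-3)·8/2 = -12 kN
  M_B = -wL²/12 = -(-3)·8²/12 = 16 kN·m
Load 2 — triangular load w₀=-9 kN/m (0→w₀ over full span):
  R_A = 3w₀L/20 = 3·(-9)·8/20 = -54/5 kN
  M_A = w₀L²/30 = (-9)·8²/30 = -96/5 kN·m
  R_B = 7w₀L/20 = 7·(-9)·8/20 = -126/5 kN
  M_B = -w₀L²/20 = -(-9)·8²/20 = 144/5 kN·m
Superposition: R_A = -114/5 kN, M_A = -176/5 kN·m, R_B = -186/5 kN, M_B = 224/5 kN·m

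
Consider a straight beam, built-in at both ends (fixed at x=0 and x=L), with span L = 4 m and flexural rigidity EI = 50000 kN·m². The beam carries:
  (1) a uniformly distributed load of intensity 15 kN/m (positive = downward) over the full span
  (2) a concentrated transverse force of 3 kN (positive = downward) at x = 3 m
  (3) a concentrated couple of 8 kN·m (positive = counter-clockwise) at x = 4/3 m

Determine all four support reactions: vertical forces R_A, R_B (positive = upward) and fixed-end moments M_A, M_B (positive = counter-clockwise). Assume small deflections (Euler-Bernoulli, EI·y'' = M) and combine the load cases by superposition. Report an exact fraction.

Load 1 — uniform load w=15 kN/m over full span:
  R_A = wL/2 = 15·4/2 = 30 kN
  M_A = wL²/12 = 15·4²/12 = 20 kN·m
  R_B = wL/2 = 15·4/2 = 30 kN
  M_B = -wL²/12 = -15·4²/12 = -20 kN·m
Load 2 — point force P=3 kN at a=3 m (b=L-a=1):
  R_A = Pb²(3a+b)/L³ = 3·1²·(3·3+1)/4³ = 15/32 kN
  M_A = Pab²/L² = 3·3·1²/4² = 9/16 kN·m
  R_B = Pa²(a+3b)/L³ = 3·3²·(3+3·1)/4³ = 81/32 kN
  M_B = -Pa²b/L² = -3·3²·1/4² = -27/16 kN·m
Load 3 — applied couple M₀=8 kN·m at a=4/3 m (b=L-a=8/3):
  R_A = 6M₀ab/L³ = 6·8·(4/3)·(8/3)/4³ = 8/3 kN
  M_A = M₀b(2a-b)/L² = 8·(8/3)·(2·(4/3)-(8/3))/4² = 0 kN·m
  R_B = -6M₀ab/L³ = -6·8·(4/3)·(8/3)/4³ = -8/3 kN
  M_B = M₀a(2b-a)/L² = 8·(4/3)·(2·(8/3)-(4/3))/4² = 8/3 kN·m
Superposition: R_A = 3181/96 kN, M_A = 329/16 kN·m, R_B = 2867/96 kN, M_B = -913/48 kN·m

R_A = 3181/96 kN, M_A = 329/16 kN·m, R_B = 2867/96 kN, M_B = -913/48 kN·m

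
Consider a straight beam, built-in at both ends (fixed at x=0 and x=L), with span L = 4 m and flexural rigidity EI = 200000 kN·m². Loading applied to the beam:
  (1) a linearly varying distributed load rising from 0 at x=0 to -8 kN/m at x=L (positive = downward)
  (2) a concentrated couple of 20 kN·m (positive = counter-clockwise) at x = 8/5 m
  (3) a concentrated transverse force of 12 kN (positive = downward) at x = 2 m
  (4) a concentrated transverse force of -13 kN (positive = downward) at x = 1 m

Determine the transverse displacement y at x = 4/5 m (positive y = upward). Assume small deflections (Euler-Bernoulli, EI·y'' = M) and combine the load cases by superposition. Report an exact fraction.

Load 1 — triangular load w₀=-8 kN/m (0→w₀ over full span):
  y_1 = -w₀x²(L-x)²(x+2L)/(120LEI) = -(-8)·(4/5)²·(4-(4/5))²·((4/5)+2·4)/(120·4·200000) = 704/146484375 m
Load 2 — applied couple M₀=20 kN·m at a=8/5 m (b=L-a=12/5):
  y_2 = (R_Ax³/6 - M_Ax²/2)/EI  [x≤a] with R_A=36/5, M_A=12/5 = ((36/5)·(4/5)³/6 - (12/5)·(4/5)²/2)/200000 = -3/3906250 m
Load 3 — point force P=12 kN at a=2 m (b=L-a=2):
  y_3 = -Pb²x²(3aL-(3a+b)x)/(6L³EI)  [x≤a] = -12·2²·(4/5)²·(3·2·4-(3·2+2)·(4/5))/(6·4³·200000) = -11/1562500 m
Load 4 — point force P=-13 kN at a=1 m (b=L-a=3):
  y_4 = -Pb²x²(3aL-(3a+b)x)/(6L³EI)  [x≤a] = -(-13)·3²·(4/5)²·(3·1·4-(3·1+3)·(4/5))/(6·4³·200000) = 351/50000000 m
Superposition: y = Σ y_i = 75337/18750000000 m ≈ 0.000004 m

y(4/5) = 75337/18750000000 m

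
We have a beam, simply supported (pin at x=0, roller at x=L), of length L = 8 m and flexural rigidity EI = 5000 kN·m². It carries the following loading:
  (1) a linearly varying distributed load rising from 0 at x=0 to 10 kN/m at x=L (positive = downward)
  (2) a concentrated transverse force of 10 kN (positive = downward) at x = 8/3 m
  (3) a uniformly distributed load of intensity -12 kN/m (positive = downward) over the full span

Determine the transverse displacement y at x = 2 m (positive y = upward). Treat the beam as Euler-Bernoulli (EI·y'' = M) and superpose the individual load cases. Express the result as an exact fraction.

Load 1 — triangular load w₀=10 kN/m (0→w₀ over full span):
  y_1 = -w₀x(7L⁴-10L²x²+3x⁴)/(360LEI) = -10·2·(7·8⁴-10·8²·2²+3·2⁴)/(360·8·5000) = -109/3000 m
Load 2 — point force P=10 kN at a=8/3 m (b=L-a=16/3):
  y_2 = -Pbx(L²-b²-x²)/(6LEI)  [x≤a] = -10·(16/3)·2·(8²-(16/3)²-2²)/(6·8·5000) = -142/10125 m
Load 3 — uniform load w=-12 kN/m over full span:
  y_3 = -wx(L³-2Lx²+x³)/(24EI) = -(-12)·2·(8³-2·8·2²+2³)/(24·5000) = 57/625 m
Superposition: y = Σ y_i = 16541/405000 m ≈ 0.040842 m

y(2) = 16541/405000 m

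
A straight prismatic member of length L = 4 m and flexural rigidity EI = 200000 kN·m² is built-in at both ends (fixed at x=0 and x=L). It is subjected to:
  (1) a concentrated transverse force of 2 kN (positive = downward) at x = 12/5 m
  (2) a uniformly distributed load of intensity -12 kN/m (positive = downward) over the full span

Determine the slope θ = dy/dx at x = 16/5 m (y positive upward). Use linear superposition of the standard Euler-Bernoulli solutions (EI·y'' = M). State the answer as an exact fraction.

θ(16/5) = -1101/39062500 rad

Load 1 — point force P=2 kN at a=12/5 m (b=L-a=8/5):
  θ_1 = Pa²(L-x)(2bL-(3b+a)(L-x))/(2L³EI)  [x>a] = 2·(12/5)²·(4-(16/5))·(2·(8/5)·4-(3·(8/5)+(12/5))·(4-(16/5)))/(2·4³·200000) = 99/39062500 rad
Load 2 — uniform load w=-12 kN/m over full span:
  θ_2 = -wx(L-x)(L-2x)/(12EI) = -(-12)·(16/5)·(4-(16/5))·(4-2·(16/5))/(12·200000) = -12/390625 rad
Superposition: θ = Σ θ_i = -1101/39062500 rad ≈ -0.000028 rad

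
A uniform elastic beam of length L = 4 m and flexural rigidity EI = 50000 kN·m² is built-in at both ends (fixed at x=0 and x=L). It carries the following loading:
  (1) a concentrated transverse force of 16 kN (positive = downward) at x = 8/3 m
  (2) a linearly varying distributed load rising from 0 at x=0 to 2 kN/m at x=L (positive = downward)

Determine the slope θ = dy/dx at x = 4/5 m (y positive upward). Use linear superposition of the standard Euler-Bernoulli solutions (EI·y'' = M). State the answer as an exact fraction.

θ(4/5) = -3104/52734375 rad

Load 1 — point force P=16 kN at a=8/3 m (b=L-a=4/3):
  θ_1 = -Pb²x(2aL-(3a+b)x)/(2L³EI)  [x≤a] = -16·(4/3)²·(4/5)·(2·(8/3)·4-(3·(8/3)+(4/3))·(4/5))/(2·4³·50000) = -104/2109375 rad
Load 2 — triangular load w₀=2 kN/m (0→w₀ over full span):
  θ_2 = -w₀(2x(L-x)(L-2x)(x+2L)+x²(L-x)²)/(120LEI) = -2·(2·(4/5)·(4-(4/5))·(4-2·(4/5))·((4/5)+2·4)+(4/5)²·(4-(4/5))²)/(120·4·50000) = -56/5859375 rad
Superposition: θ = Σ θ_i = -3104/52734375 rad ≈ -0.000059 rad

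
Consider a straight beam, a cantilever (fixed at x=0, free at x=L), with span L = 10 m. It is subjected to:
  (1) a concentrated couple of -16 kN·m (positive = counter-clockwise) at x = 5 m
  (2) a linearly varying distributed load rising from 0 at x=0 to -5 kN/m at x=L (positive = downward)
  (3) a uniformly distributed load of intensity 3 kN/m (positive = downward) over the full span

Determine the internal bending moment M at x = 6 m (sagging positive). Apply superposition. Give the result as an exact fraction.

M(6) = 32/3 kN·m

Load 1 — applied couple M₀=-16 kN·m at a=5 m (b=L-a=5):
  M_1 = 0  [x>a] = 0 kN·m
Load 2 — triangular load w₀=-5 kN/m (0→w₀ over full span):
  M_2 = w₀Lx/2 - w₀L²/3 - w₀x³/(6L) = (-5)·10·6/2 - (-5)·10²/3 - (-5)·6³/(6·10) = 104/3 kN·m
Load 3 — uniform load w=3 kN/m over full span:
  M_3 = -w(L-x)²/2 = -3·(10-6)²/2 = -24 kN·m
Superposition: M = Σ M_i = 32/3 kN·m ≈ 10.666667 kN·m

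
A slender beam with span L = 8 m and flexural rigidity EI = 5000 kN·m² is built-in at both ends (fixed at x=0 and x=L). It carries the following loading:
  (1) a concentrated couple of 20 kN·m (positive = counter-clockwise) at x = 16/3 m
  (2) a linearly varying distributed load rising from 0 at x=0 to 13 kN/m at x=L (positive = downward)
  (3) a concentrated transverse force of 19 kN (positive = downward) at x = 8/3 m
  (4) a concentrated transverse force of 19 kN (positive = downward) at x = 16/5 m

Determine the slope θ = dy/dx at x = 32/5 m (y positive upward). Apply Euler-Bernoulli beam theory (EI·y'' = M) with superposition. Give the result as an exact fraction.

θ(32/5) = 623972/52734375 rad

Load 1 — applied couple M₀=20 kN·m at a=16/3 m (b=L-a=8/3):
  θ_1 = (R_Ax²/2 - M_Ax - M₀(x-a))/EI  [x>a] with R_A=10/3, M_A=20/3 = ((10/3)·(32/5)²/2 - (20/3)·(32/5) - 20·((32/5)-(16/3)))/5000 = 8/9375 rad
Load 2 — triangular load w₀=13 kN/m (0→w₀ over full span):
  θ_2 = -w₀(2x(L-x)(L-2x)(x+2L)+x²(L-x)²)/(120LEI) = -13·(2·(32/5)·(8-(32/5))·(8-2·(32/5))·((32/5)+2·8)+(32/5)²·(8-(32/5))²)/(120·8·5000) = 6656/1171875 rad
Load 3 — point force P=19 kN at a=8/3 m (b=L-a=16/3):
  θ_3 = Pa²(L-x)(2bL-(3b+a)(L-x))/(2L³EI)  [x>a] = 19·(8/3)²·(8-(32/5))·(2·(16/3)·8-(3·(16/3)+(8/3))·(8-(32/5)))/(2·8³·5000) = 988/421875 rad
Load 4 — point force P=19 kN at a=16/5 m (b=L-a=24/5):
  θ_4 = Pa²(L-x)(2bL-(3b+a)(L-x))/(2L³EI)  [x>a] = 19·(16/5)²·(8-(32/5))·(2·(24/5)·8-(3·(24/5)+(16/5))·(8-(32/5)))/(2·8³·5000) = 5776/1953125 rad
Superposition: θ = Σ θ_i = 623972/52734375 rad ≈ 0.011832 rad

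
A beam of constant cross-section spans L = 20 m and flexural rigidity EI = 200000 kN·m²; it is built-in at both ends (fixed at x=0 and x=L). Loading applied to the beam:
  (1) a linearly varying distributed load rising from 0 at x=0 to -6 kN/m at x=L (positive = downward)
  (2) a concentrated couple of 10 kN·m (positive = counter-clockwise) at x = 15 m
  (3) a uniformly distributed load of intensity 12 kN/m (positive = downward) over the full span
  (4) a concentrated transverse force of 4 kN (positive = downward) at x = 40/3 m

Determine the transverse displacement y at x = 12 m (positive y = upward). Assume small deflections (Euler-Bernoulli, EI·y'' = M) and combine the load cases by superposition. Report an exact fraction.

y(12) = -90023/5000000 m

Load 1 — triangular load w₀=-6 kN/m (0→w₀ over full span):
  y_1 = -w₀x²(L-x)²(x+2L)/(120LEI) = -(-6)·12²·(20-12)²·(12+2·20)/(120·20·200000) = 468/78125 m
Load 2 — applied couple M₀=10 kN·m at a=15 m (b=L-a=5):
  y_2 = (R_Ax³/6 - M_Ax²/2)/EI  [x≤a] with R_A=9/16, M_A=25/8 = ((9/16)·12³/6 - (25/8)·12²/2)/200000 = -63/200000 m
Load 3 — uniform load w=12 kN/m over full span:
  y_3 = -wx²(L-x)²/(24EI) = -12·12²·(20-12)²/(24·200000) = -72/3125 m
Load 4 — point force P=4 kN at a=40/3 m (b=L-a=20/3):
  y_4 = -Pb²x²(3aL-(3a+b)x)/(6L³EI)  [x≤a] = -4·(20/3)²·12²·(3·(40/3)·20-(3·(40/3)+(20/3))·12)/(6·20³·200000) = -2/3125 m
Superposition: y = Σ y_i = -90023/5000000 m ≈ -0.018005 m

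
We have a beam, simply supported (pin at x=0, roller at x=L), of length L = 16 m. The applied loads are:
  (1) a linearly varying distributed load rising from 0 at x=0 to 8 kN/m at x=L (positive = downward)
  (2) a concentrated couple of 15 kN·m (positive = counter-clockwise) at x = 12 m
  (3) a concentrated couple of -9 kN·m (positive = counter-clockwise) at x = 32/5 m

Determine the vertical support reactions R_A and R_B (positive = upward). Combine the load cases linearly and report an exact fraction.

R_A = 521/24 kN, R_B = 1015/24 kN

Load 1 — triangular load w₀=8 kN/m (0→w₀ over full span):
  R_A = w₀L/6 = 8·16/6 = 64/3 kN
  R_B = w₀L/3 = 8·16/3 = 128/3 kN
Load 2 — applied couple M₀=15 kN·m at a=12 m (b=L-a=4):
  R_A = M₀/L = 15/16 kN
  R_B = -M₀/L = -15/16 kN
Load 3 — applied couple M₀=-9 kN·m at a=32/5 m (b=L-a=48/5):
  R_A = M₀/L = (-9)/16 = -9/16 kN
  R_B = -M₀/L = -(-9)/16 = 9/16 kN
Superposition: R_A = 521/24 kN, R_B = 1015/24 kN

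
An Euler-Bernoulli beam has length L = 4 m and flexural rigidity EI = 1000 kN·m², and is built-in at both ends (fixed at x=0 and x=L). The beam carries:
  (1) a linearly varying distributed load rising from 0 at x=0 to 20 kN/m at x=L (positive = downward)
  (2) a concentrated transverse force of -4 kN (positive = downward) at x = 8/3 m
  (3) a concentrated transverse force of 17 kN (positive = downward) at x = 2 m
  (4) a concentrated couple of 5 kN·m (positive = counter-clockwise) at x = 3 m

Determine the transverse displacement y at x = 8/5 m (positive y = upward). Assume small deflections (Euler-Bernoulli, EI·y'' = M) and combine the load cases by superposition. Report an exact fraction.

Load 1 — triangular load w₀=20 kN/m (0→w₀ over full span):
  y_1 = -w₀x²(L-x)²(x+2L)/(120LEI) = -20·(8/5)²·(4-(8/5))²·((8/5)+2·4)/(120·4·1000) = -2304/390625 m
Load 2 — point force P=-4 kN at a=8/3 m (b=L-a=4/3):
  y_2 = -Pb²x²(3aL-(3a+b)x)/(6L³EI)  [x≤a] = -(-4)·(4/3)²·(8/5)²·(3·(8/3)·4-(3·(8/3)+(4/3))·(8/5))/(6·4³·1000) = 1024/1265625 m
Load 3 — point force P=17 kN at a=2 m (b=L-a=2):
  y_3 = -Pb²x²(3aL-(3a+b)x)/(6L³EI)  [x≤a] = -17·2²·(8/5)²·(3·2·4-(3·2+2)·(8/5))/(6·4³·1000) = -238/46875 m
Load 4 — applied couple M₀=5 kN·m at a=3 m (b=L-a=1):
  y_4 = (R_Ax³/6 - M_Ax²/2)/EI  [x≤a] with R_A=45/32, M_A=25/16 = ((45/32)·(8/5)³/6 - (25/16)·(8/5)²/2)/1000 = -13/12500 m
Superposition: y = Σ y_i = -1418321/126562500 m ≈ -0.011206 m

y(8/5) = -1418321/126562500 m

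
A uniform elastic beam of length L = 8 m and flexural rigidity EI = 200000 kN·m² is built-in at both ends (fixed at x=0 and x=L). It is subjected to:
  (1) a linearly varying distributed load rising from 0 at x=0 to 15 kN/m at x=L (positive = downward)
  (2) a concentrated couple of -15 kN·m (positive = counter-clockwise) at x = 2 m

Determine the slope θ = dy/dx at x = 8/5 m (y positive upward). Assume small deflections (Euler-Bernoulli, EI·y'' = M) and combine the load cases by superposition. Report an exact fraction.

Load 1 — triangular load w₀=15 kN/m (0→w₀ over full span):
  θ_1 = -w₀(2x(L-x)(L-2x)(x+2L)+x²(L-x)²)/(120LEI) = -15·(2·(8/5)·(8-(8/5))·(8-2·(8/5))·((8/5)+2·8)+(8/5)²·(8-(8/5))²)/(120·8·200000) = -56/390625 rad
Load 2 — applied couple M₀=-15 kN·m at a=2 m (b=L-a=6):
  θ_2 = (R_Ax²/2 - M_Ax)/EI  [x≤a] with R_A=-135/64, M_A=45/16 = ((-135/64)·(8/5)²/2 - (45/16)·(8/5))/200000 = -9/250000 rad
Superposition: θ = Σ θ_i = -1121/6250000 rad ≈ -0.000179 rad

θ(8/5) = -1121/6250000 rad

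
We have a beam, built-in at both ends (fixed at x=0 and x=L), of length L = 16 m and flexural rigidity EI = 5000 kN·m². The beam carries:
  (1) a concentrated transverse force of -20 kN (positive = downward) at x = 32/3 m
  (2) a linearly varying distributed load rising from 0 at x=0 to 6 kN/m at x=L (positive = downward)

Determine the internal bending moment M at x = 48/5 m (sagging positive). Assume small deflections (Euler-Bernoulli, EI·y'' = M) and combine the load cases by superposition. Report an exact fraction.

Load 1 — point force P=-20 kN at a=32/3 m (b=L-a=16/3):
  M_1 = Pb²(3a+b)x/L³ - Pab²/L²  [x≤a] = (-20)·(16/3)²·(3·(32/3)+(16/3))·(48/5)/16³ - (-20)·(32/3)·(16/3)²/16² = -704/27 kN·m
Load 2 — triangular load w₀=6 kN/m (0→w₀ over full span):
  M_2 = 3w₀Lx/20 - w₀L²/30 - w₀x³/(6L) = 3·6·16·(48/5)/20 - 6·16²/30 - 6·(48/5)³/(6·16) = 3968/125 kN·m
Superposition: M = Σ M_i = 19136/3375 kN·m ≈ 5.669926 kN·m

M(48/5) = 19136/3375 kN·m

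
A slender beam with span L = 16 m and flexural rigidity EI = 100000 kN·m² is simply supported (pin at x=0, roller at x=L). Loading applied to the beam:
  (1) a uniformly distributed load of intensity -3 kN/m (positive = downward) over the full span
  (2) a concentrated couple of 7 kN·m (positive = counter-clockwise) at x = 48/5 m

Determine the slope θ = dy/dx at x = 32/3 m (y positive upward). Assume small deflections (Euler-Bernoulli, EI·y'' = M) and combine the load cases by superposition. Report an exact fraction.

θ(32/3) = -20149/8437500 rad

Load 1 — uniform load w=-3 kN/m over full span:
  θ_1 = -w(L³-6Lx²+4x³)/(24EI) = -(-3)·(16³-6·16·(32/3)²+4·(32/3)³)/(24·100000) = -208/84375 rad
Load 2 — applied couple M₀=7 kN·m at a=48/5 m (b=L-a=32/5):
  θ_2 = (M₀x²/(2L)-M₀(x-a)+C₁)/EI  [x>a] with C₁=M₀(3b²-L²)/(6L)=-728/75 = (7·(32/3)²/(2·16)-7·((32/3)-(48/5))+(-728/75))/100000 = 217/2812500 rad
Superposition: θ = Σ θ_i = -20149/8437500 rad ≈ -0.002388 rad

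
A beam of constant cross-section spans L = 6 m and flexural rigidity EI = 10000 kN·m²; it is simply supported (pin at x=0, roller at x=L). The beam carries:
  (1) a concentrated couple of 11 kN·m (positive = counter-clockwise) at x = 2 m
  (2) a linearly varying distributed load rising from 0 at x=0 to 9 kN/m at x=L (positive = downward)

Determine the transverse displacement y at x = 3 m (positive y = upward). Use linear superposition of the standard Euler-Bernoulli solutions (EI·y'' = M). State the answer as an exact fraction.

y(3) = -199/32000 m

Load 1 — applied couple M₀=11 kN·m at a=2 m (b=L-a=4):
  y_1 = (M₀x³/(6L)-M₀(x-a)²/2+C₁x)/EI  [x>a] with C₁=M₀(3b²-L²)/(6L)=11/3 = (11·3³/(6·6)-11·(3-2)²/2+(11/3)·3)/10000 = 11/8000 m
Load 2 — triangular load w₀=9 kN/m (0→w₀ over full span):
  y_2 = -w₀x(7L⁴-10L²x²+3x⁴)/(360LEI) = -9·3·(7·6⁴-10·6²·3²+3·3⁴)/(360·6·10000) = -243/32000 m
Superposition: y = Σ y_i = -199/32000 m ≈ -0.006219 m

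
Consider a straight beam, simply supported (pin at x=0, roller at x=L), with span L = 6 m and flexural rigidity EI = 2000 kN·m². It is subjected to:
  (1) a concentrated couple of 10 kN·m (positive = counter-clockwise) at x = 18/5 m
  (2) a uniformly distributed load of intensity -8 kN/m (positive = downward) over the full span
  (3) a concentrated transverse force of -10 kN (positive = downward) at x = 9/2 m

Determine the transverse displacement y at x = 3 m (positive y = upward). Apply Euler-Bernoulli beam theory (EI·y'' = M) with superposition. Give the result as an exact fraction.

Load 1 — applied couple M₀=10 kN·m at a=18/5 m (b=L-a=12/5):
  y_1 = (M₀x³/(6L)+C₁x)/EI  [x≤a] with C₁=M₀(3b²-L²)/(6L)=-26/5 = (10·3³/(6·6)+(-26/5)·3)/2000 = -81/20000 m
Load 2 — uniform load w=-8 kN/m over full span:
  y_2 = -wx(L³-2Lx²+x³)/(24EI) = -(-8)·3·(6³-2·6·3²+3³)/(24·2000) = 27/400 m
Load 3 — point force P=-10 kN at a=9/2 m (b=L-a=3/2):
  y_3 = -Pbx(L²-b²-x²)/(6LEI)  [x≤a] = -(-10)·(3/2)·3·(6²-(3/2)²-3²)/(6·6·2000) = 99/6400 m
Superposition: y = Σ y_i = 12627/160000 m ≈ 0.078919 m

y(3) = 12627/160000 m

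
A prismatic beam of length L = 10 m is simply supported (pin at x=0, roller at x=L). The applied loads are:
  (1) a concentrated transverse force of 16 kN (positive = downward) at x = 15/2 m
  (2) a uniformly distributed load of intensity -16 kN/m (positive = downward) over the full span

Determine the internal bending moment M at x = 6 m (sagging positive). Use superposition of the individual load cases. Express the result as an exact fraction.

M(6) = -168 kN·m

Load 1 — point force P=16 kN at a=15/2 m (b=L-a=5/2):
  M_1 = Pbx/L  [x≤a] = 16·(5/2)·6/10 = 24 kN·m
Load 2 — uniform load w=-16 kN/m over full span:
  M_2 = wx(L-x)/2 = (-16)·6·(10-6)/2 = -192 kN·m
Superposition: M = Σ M_i = -168 kN·m ≈ -168.000000 kN·m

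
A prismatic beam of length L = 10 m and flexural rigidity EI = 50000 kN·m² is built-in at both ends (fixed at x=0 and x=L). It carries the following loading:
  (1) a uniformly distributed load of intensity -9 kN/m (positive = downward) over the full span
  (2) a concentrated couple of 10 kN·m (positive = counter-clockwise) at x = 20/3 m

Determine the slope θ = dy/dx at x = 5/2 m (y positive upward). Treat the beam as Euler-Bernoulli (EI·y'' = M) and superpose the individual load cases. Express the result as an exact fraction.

Load 1 — uniform load w=-9 kN/m over full span:
  θ_1 = -wx(L-x)(L-2x)/(12EI) = -(-9)·(5/2)·(10-(5/2))·(10-2·(5/2))/(12·50000) = 9/6400 rad
Load 2 — applied couple M₀=10 kN·m at a=20/3 m (b=L-a=10/3):
  θ_2 = (R_Ax²/2 - M_Ax)/EI  [x≤a] with R_A=4/3, M_A=10/3 = ((4/3)·(5/2)²/2 - (10/3)·(5/2))/50000 = -1/12000 rad
Superposition: θ = Σ θ_i = 127/96000 rad ≈ 0.001323 rad

θ(5/2) = 127/96000 rad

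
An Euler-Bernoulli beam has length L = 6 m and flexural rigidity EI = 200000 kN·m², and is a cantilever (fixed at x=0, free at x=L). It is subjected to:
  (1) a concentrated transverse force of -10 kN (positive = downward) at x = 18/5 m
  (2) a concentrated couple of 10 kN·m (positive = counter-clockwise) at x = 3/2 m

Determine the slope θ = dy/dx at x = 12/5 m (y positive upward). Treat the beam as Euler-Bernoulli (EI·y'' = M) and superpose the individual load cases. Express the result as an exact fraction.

θ(12/5) = 363/1000000 rad

Load 1 — point force P=-10 kN at a=18/5 m (b=L-a=12/5):
  θ_1 = -Px(2a-x)/(2EI)  [x≤a] = -(-10)·(12/5)·(2·(18/5)-(12/5))/(2·200000) = 9/31250 rad
Load 2 — applied couple M₀=10 kN·m at a=3/2 m (b=L-a=9/2):
  θ_2 = M₀a/EI  [x>a] = 10·(3/2)/200000 = 3/40000 rad
Superposition: θ = Σ θ_i = 363/1000000 rad ≈ 0.000363 rad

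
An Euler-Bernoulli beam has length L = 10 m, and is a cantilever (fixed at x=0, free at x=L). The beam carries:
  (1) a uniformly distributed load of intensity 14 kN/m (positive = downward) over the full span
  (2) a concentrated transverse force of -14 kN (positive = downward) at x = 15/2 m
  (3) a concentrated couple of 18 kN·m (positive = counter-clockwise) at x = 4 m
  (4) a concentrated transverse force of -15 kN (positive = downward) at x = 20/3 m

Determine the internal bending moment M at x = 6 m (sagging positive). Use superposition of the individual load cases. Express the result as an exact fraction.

M(6) = -81 kN·m

Load 1 — uniform load w=14 kN/m over full span:
  M_1 = -w(L-x)²/2 = -14·(10-6)²/2 = -112 kN·m
Load 2 — point force P=-14 kN at a=15/2 m (b=L-a=5/2):
  M_2 = -P(a-x)  [x≤a] = -(-14)·((15/2)-6) = 21 kN·m
Load 3 — applied couple M₀=18 kN·m at a=4 m (b=L-a=6):
  M_3 = 0  [x>a] = 0 kN·m
Load 4 — point force P=-15 kN at a=20/3 m (b=L-a=10/3):
  M_4 = -P(a-x)  [x≤a] = -(-15)·((20/3)-6) = 10 kN·m
Superposition: M = Σ M_i = -81 kN·m ≈ -81.000000 kN·m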